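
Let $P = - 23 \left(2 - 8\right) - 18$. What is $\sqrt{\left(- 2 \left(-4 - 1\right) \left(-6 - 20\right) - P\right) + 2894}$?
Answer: $\sqrt{2514} \approx 50.14$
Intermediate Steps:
$P = 120$ ($P = - 23 \left(2 - 8\right) - 18 = \left(-23\right) \left(-6\right) - 18 = 138 - 18 = 120$)
$\sqrt{\left(- 2 \left(-4 - 1\right) \left(-6 - 20\right) - P\right) + 2894} = \sqrt{\left(- 2 \left(-4 - 1\right) \left(-6 - 20\right) - 120\right) + 2894} = \sqrt{\left(\left(-2\right) \left(-5\right) \left(-26\right) - 120\right) + 2894} = \sqrt{\left(10 \left(-26\right) - 120\right) + 2894} = \sqrt{\left(-260 - 120\right) + 2894} = \sqrt{-380 + 2894} = \sqrt{2514}$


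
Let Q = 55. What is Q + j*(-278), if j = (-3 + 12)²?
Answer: -22463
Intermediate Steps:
j = 81 (j = 9² = 81)
Q + j*(-278) = 55 + 81*(-278) = 55 - 22518 = -22463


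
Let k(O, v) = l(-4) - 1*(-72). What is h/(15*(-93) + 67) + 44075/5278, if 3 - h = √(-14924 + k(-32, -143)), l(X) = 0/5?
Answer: 29257883/3504592 + I*√3713/664 ≈ 8.3484 + 0.091769*I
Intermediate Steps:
l(X) = 0 (l(X) = 0*(⅕) = 0)
k(O, v) = 72 (k(O, v) = 0 - 1*(-72) = 0 + 72 = 72)
h = 3 - 2*I*√3713 (h = 3 - √(-14924 + 72) = 3 - √(-14852) = 3 - 2*I*√3713 ≈ 3.0 - 121.87*I)
h/(15*(-93) + 67) + 44075/5278 = (3 - 2*I*√3713)/(15*(-93) + 67) + 44075/5278 = (3 - 2*I*√3713)/(-1395 + 67) + 44075*(1/5278) = (3 - 2*I*√3713)/(-1328) + 44075/5278 = (3 - 2*I*√3713)*(-1/1328) + 44075/5278 = (-3/1328 + I*√3713/664) + 44075/5278 = 29257883/3504592 + I*√3713/664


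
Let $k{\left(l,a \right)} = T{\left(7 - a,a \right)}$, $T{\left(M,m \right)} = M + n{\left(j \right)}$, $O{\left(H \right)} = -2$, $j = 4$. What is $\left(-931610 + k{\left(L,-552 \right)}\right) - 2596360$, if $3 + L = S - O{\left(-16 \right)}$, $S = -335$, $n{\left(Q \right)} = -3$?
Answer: $-3527414$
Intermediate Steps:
$L = -336$ ($L = -3 - 333 = -336$)
$T{\left(M,m \right)} = -3 + M$ ($T{\left(M,m \right)} = M - 3 = -3 + M$)
$k{\left(l,a \right)} = 4 - a$ ($k{\left(l,a \right)} = -3 - \left(-7 + a\right) = 4 - a$)
$\left(-931610 + k{\left(L,-552 \right)}\right) - 2596360 = \left(-931610 + \left(4 - -552\right)\right) - 2596360 = \left(-931610 + \left(4 + 552\right)\right) - 2596360 = \left(-931610 + 556\right) - 2596360 = -931054 - 2596360 = -3527414$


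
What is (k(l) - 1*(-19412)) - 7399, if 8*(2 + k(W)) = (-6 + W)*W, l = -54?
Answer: 12416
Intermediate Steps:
k(W) = -2 + W*(-6 + W)/8 (k(W) = -2 + ((-6 + W)*W)/8 = -2 + (W*(-6 + W))/8 = -2 + W*(-6 + W)/8)
(k(l) - 1*(-19412)) - 7399 = ((-2 - ¾*(-54) + (⅛)*(-54)²) - 1*(-19412)) - 7399 = ((-2 + 81/2 + (⅛)*2916) + 19412) - 7399 = ((-2 + 81/2 + 729/2) + 19412) - 7399 = (403 + 19412) - 7399 = 19815 - 7399 = 12416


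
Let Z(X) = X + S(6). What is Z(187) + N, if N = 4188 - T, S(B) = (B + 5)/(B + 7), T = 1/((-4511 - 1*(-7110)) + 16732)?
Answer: 84589481/19331 ≈ 4375.8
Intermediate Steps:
T = 1/19331 (T = 1/((-4511 + 7110) + 16732) = 1/(2599 + 16732) = 1/19331 ≈ 5.1730e-5)
S(B) = (5 + B)/(7 + B)
Z(X) = 11/13 + X (Z(X) = X + (5 + 6)/(7 + 6) = X + 11/13 = 11/13 + X)
N = 80958227/19331 (N = 4188 - 1*1/19331 = 4188 - 1/19331 = 80958227/19331 ≈ 4188.0)
Z(187) + N = (11/13 + 187) + 80958227/19331 = 2442/13 + 80958227/19331 = 84589481/19331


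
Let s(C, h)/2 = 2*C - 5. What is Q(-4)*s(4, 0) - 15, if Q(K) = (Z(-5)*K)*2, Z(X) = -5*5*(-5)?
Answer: -6015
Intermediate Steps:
Z(X) = 125 (Z(X) = -25*(-5) = 125)
Q(K) = 250*K (Q(K) = (125*K)*2 = 250*K)
s(C, h) = -10 + 4*C (s(C, h) = 2*(2*C - 5) = 2*(-5 + 2*C) = -10 + 4*C)
Q(-4)*s(4, 0) - 15 = (250*(-4))*(-10 + 4*4) - 15 = -1000*(-10 + 16) - 15 = -1000*6 - 15 = -6000 - 15 = -6015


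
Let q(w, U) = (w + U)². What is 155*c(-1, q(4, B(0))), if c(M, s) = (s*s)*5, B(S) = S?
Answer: 198400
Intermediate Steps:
q(w, U) = (U + w)²
c(M, s) = 5*s² (c(M, s) = s²*5 = 5*s²)
155*c(-1, q(4, B(0))) = 155*(5*((0 + 4)²)²) = 155*(5*(4²)²) = 155*(5*16²) = 155*(5*256) = 155*1280 = 198400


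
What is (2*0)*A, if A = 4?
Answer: 0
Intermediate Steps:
(2*0)*A = (2*0)*4 = 0*4 = 0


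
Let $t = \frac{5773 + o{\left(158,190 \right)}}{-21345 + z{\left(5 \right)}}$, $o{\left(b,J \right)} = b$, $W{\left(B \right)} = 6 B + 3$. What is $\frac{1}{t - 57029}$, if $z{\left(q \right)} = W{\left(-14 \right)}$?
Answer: $- \frac{7142}{407303095} \approx -1.7535 \cdot 10^{-5}$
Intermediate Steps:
$W{\left(B \right)} = 3 + 6 B$
$z{\left(q \right)} = -81$ ($z{\left(q \right)} = 3 + 6 \left(-14\right) = 3 - 84 = -81$)
$t = - \frac{1977}{7142}$ ($t = \frac{5773 + 158}{-21345 - 81} = \frac{5931}{-21426} = 5931 \left(- \frac{1}{21426}\right) = - \frac{1977}{7142} \approx -0.27681$)
$\frac{1}{t - 57029} = \frac{1}{- \frac{1977}{7142} - 57029} = \frac{1}{- \frac{407303095}{7142}} = - \frac{7142}{407303095}$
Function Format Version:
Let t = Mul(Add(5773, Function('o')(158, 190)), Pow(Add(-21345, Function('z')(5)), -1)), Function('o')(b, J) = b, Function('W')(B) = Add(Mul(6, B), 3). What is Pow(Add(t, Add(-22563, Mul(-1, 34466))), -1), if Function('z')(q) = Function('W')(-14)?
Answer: Rational(-7142, 407303095) ≈ -1.7535e-5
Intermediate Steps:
Function('W')(B) = Add(3, Mul(6, B))
Function('z')(q) = -81 (Function('z')(q) = Add(3, Mul(6, -14)) = Add(3, -84) = -81)
t = Rational(-1977, 7142) (t = Mul(Add(5773, 158), Pow(Add(-21345, -81), -1)) = Mul(5931, Pow(-21426, -1)) = Mul(5931, Rational(-1, 21426)) = Rational(-1977, 7142) ≈ -0.27681)
Pow(Add(t, Add(-22563, Mul(-1, 34466))), -1) = Pow(Add(Rational(-1977, 7142), Add(-22563, Mul(-1, 34466))), -1) = Pow(Add(Rational(-1977, 7142), Add(-22563, -34466)), -1) = Pow(Add(Rational(-1977, 7142), -57029), -1) = Pow(Rational(-407303095, 7142), -1) = Rational(-7142, 407303095)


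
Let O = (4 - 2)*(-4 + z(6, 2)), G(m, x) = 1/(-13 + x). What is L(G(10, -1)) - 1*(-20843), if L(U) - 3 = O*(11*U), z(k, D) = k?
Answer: 145900/7 ≈ 20843.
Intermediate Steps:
O = 4 (O = (4 - 2)*(-4 + 6) = 2*2 = 4)
L(U) = 3 + 44*U (L(U) = 3 + 4*(11*U) = 3 + 44*U)
L(G(10, -1)) - 1*(-20843) = (3 + 44/(-13 - 1)) - 1*(-20843) = (3 + 44/(-14)) + 20843 = (3 + 44*(-1/14)) + 20843 = (3 - 22/7) + 20843 = -⅐ + 20843 = 145900/7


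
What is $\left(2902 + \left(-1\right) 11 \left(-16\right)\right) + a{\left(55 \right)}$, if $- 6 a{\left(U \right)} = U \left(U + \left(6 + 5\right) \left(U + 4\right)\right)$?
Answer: $- \frac{10126}{3} \approx -3375.3$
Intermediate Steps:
$a{\left(U \right)} = - \frac{U \left(44 + 12 U\right)}{6}$ ($a{\left(U \right)} = - \frac{U \left(U + \left(6 + 5\right) \left(U + 4\right)\right)}{6} = - \frac{U \left(U + 11 \left(4 + U\right)\right)}{6} = - \frac{U \left(U + \left(44 + 11 U\right)\right)}{6} = - \frac{U \left(44 + 12 U\right)}{6}$)
$\left(2902 + \left(-1\right) 11 \left(-16\right)\right) + a{\left(55 \right)} = \left(2902 + \left(-1\right) 11 \left(-16\right)\right) - \frac{110 \left(11 + 3 \cdot 55\right)}{3} = \left(2902 - -176\right) - \frac{110 \left(11 + 165\right)}{3} = \left(2902 + 176\right) - \frac{110}{3} \cdot 176 = 3078 - \frac{19360}{3} = - \frac{10126}{3}$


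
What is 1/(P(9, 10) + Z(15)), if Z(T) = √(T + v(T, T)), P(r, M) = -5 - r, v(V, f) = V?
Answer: -7/83 - √30/166 ≈ -0.11733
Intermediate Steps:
Z(T) = √2*√T (Z(T) = √(T + T) = √(2*T) = √2*√T)
1/(P(9, 10) + Z(15)) = 1/((-5 - 1*9) + √2*√15) = 1/((-5 - 9) + √30) = 1/(-14 + √30)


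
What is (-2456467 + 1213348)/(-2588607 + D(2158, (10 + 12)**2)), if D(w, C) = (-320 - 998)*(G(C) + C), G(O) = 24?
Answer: 1243119/3258151 ≈ 0.38154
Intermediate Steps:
D(w, C) = -31632 - 1318*C (D(w, C) = (-320 - 998)*(24 + C) = -1318*(24 + C) = -31632 - 1318*C)
(-2456467 + 1213348)/(-2588607 + D(2158, (10 + 12)**2)) = (-2456467 + 1213348)/(-2588607 + (-31632 - 1318*(10 + 12)**2)) = -1243119/(-2588607 + (-31632 - 1318*22**2)) = -1243119/(-2588607 + (-31632 - 1318*484)) = -1243119/(-2588607 + (-31632 - 637912)) = -1243119/(-2588607 - 669544) = -1243119/(-3258151) = -1243119*(-1/3258151) = 1243119/3258151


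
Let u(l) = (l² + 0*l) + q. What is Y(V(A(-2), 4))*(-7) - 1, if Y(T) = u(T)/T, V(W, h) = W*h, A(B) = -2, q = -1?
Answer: 433/8 ≈ 54.125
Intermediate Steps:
u(l) = -1 + l² (u(l) = (l² + 0*l) - 1 = (l² + 0) - 1 = l² - 1 = -1 + l²)
Y(T) = (-1 + T²)/T
Y(V(A(-2), 4))*(-7) - 1 = (-2*4 - 1/((-2*4)))*(-7) - 1 = (-8 - 1/(-8))*(-7) - 1 = (-8 - 1*(-⅛))*(-7) - 1 = (-8 + ⅛)*(-7) - 1 = -63/8*(-7) - 1 = 441/8 - 1 = 433/8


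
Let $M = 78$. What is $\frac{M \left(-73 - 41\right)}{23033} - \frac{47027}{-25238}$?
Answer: $\frac{858756595}{581306854} \approx 1.4773$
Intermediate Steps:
$\frac{M \left(-73 - 41\right)}{23033} - \frac{47027}{-25238} = \frac{78 \left(-73 - 41\right)}{23033} - \frac{47027}{-25238} = 78 \left(-73 - 41\right) \frac{1}{23033} - - \frac{47027}{25238} = 78 \left(-114\right) \frac{1}{23033} + \frac{47027}{25238} = \left(-8892\right) \frac{1}{23033} + \frac{47027}{25238} = - \frac{8892}{23033} + \frac{47027}{25238} = \frac{858756595}{581306854}$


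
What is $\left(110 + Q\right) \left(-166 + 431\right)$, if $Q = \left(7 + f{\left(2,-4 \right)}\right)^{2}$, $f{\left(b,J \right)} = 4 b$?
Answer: $88775$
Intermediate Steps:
$Q = 225$ ($Q = \left(7 + 4 \cdot 2\right)^{2} = \left(7 + 8\right)^{2} = 15^{2} = 225$)
$\left(110 + Q\right) \left(-166 + 431\right) = \left(110 + 225\right) \left(-166 + 431\right) = 335 \cdot 265 = 88775$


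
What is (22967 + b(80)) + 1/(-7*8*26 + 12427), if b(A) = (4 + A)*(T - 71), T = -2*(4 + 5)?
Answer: 169951762/10971 ≈ 15491.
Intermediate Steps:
T = -18 (T = -2*9 = -18)
b(A) = -356 - 89*A (b(A) = (4 + A)*(-18 - 71) = (4 + A)*(-89) = -356 - 89*A)
(22967 + b(80)) + 1/(-7*8*26 + 12427) = (22967 + (-356 - 89*80)) + 1/(-7*8*26 + 12427) = (22967 + (-356 - 7120)) + 1/(-56*26 + 12427) = (22967 - 7476) + 1/(-1456 + 12427) = 15491 + 1/10971 = 169951762/10971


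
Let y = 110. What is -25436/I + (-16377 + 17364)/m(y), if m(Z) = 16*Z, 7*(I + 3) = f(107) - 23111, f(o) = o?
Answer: 67219439/8104800 ≈ 8.2938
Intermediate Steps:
I = -23025/7 (I = -3 + (107 - 23111)/7 = -3 + (⅐)*(-23004) = -3 - 23004/7 = -23025/7 ≈ -3289.3)
-25436/I + (-16377 + 17364)/m(y) = -25436/(-23025/7) + (-16377 + 17364)/((16*110)) = -25436*(-7/23025) + 987/1760 = 178052/23025 + 987*(1/1760) = 178052/23025 + 987/1760 = 67219439/8104800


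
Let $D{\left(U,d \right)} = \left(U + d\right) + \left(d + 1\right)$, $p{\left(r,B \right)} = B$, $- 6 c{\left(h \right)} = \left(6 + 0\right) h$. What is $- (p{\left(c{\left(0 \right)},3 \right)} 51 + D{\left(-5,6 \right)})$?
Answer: $-161$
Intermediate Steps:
$c{\left(h \right)} = - h$ ($c{\left(h \right)} = - \frac{\left(6 + 0\right) h}{6} = - \frac{6 h}{6} = - h$)
$D{\left(U,d \right)} = 1 + U + 2 d$ ($D{\left(U,d \right)} = \left(U + d\right) + \left(1 + d\right) = 1 + U + 2 d$)
$- (p{\left(c{\left(0 \right)},3 \right)} 51 + D{\left(-5,6 \right)}) = - (3 \cdot 51 + \left(1 - 5 + 2 \cdot 6\right)) = - (153 + \left(1 - 5 + 12\right)) = - (153 + 8) = \left(-1\right) 161 = -161$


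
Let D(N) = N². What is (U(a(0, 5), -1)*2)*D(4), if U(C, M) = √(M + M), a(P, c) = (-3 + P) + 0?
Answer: 32*I*√2 ≈ 45.255*I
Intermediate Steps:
a(P, c) = -3 + P
U(C, M) = √2*√M (U(C, M) = √(2*M) = √2*√M)
(U(a(0, 5), -1)*2)*D(4) = ((√2*√(-1))*2)*4² = ((√2*I)*2)*16 = ((I*√2)*2)*16 = (2*I*√2)*16 = 32*I*√2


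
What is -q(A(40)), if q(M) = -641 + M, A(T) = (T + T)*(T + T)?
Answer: -5759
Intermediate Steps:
A(T) = 4*T² (A(T) = (2*T)*(2*T) = 4*T²)
-q(A(40)) = -(-641 + 4*40²) = -(-641 + 4*1600) = -(-641 + 6400) = -1*5759 = -5759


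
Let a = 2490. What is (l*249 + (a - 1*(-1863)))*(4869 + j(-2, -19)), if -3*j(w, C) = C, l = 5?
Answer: 27292116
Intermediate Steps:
j(w, C) = -C/3
(l*249 + (a - 1*(-1863)))*(4869 + j(-2, -19)) = (5*249 + (2490 - 1*(-1863)))*(4869 - ⅓*(-19)) = (1245 + (2490 + 1863))*(4869 + 19/3) = (1245 + 4353)*(14626/3) = 5598*(14626/3) = 27292116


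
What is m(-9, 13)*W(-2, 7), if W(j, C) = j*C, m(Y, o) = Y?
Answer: 126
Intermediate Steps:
W(j, C) = C*j
m(-9, 13)*W(-2, 7) = -63*(-2) = -9*(-14) = 126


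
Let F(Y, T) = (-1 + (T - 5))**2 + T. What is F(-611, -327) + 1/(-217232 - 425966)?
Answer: 71113257275/643198 ≈ 1.1056e+5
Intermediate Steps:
F(Y, T) = T + (-6 + T)**2 (F(Y, T) = (-1 + (-5 + T))**2 + T = (-6 + T)**2 + T = T + (-6 + T)**2)
F(-611, -327) + 1/(-217232 - 425966) = (-327 + (-6 - 327)**2) + 1/(-217232 - 425966) = (-327 + (-333)**2) + 1/(-643198) = (-327 + 110889) - 1/643198 = 110562 - 1/643198 = 71113257275/643198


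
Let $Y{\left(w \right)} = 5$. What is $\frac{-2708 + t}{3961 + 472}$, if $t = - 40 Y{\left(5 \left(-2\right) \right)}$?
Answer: $- \frac{2908}{4433} \approx -0.65599$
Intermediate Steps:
$t = -200$ ($t = \left(-40\right) 5 = -200$)
$\frac{-2708 + t}{3961 + 472} = \frac{-2708 - 200}{3961 + 472} = - \frac{2908}{4433}$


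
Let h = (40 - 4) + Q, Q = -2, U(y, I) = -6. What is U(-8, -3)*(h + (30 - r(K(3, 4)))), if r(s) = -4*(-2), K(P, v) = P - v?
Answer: -336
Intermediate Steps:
r(s) = 8
h = 34 (h = (40 - 4) - 2 = 36 - 2 = 34)
U(-8, -3)*(h + (30 - r(K(3, 4)))) = -6*(34 + (30 - 1*8)) = -6*(34 + (30 - 8)) = -6*(34 + 22) = -6*56 = -336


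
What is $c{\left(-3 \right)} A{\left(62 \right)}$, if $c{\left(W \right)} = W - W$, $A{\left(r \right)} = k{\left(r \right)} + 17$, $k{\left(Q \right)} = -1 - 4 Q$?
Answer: $0$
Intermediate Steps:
$A{\left(r \right)} = 16 - 4 r$ ($A{\left(r \right)} = \left(-1 - 4 r\right) + 17 = 16 - 4 r$)
$c{\left(W \right)} = 0$
$c{\left(-3 \right)} A{\left(62 \right)} = 0 \left(16 - 248\right) = 0 \left(-232\right) = 0$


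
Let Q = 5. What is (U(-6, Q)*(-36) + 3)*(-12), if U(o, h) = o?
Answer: -2628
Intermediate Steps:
(U(-6, Q)*(-36) + 3)*(-12) = (-6*(-36) + 3)*(-12) = (216 + 3)*(-12) = 219*(-12) = -2628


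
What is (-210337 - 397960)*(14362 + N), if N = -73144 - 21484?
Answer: 48825567002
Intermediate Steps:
N = -94628
(-210337 - 397960)*(14362 + N) = (-210337 - 397960)*(14362 - 94628) = -608297*(-80266) = 48825567002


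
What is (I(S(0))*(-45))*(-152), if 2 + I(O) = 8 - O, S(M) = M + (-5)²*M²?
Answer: 41040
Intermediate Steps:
S(M) = M + 25*M²
I(O) = 6 - O (I(O) = -2 + (8 - O) = 6 - O)
(I(S(0))*(-45))*(-152) = ((6 - 0*(1 + 25*0))*(-45))*(-152) = ((6 - 0*(1 + 0))*(-45))*(-152) = ((6 - 0)*(-45))*(-152) = ((6 - 1*0)*(-45))*(-152) = ((6 + 0)*(-45))*(-152) = (6*(-45))*(-152) = -270*(-152) = 41040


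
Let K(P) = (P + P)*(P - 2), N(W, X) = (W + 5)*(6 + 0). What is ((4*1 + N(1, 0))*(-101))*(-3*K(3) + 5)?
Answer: 52520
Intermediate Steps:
N(W, X) = 30 + 6*W (N(W, X) = (5 + W)*6 = 30 + 6*W)
K(P) = 2*P*(-2 + P) (K(P) = (2*P)*(-2 + P) = 2*P*(-2 + P))
((4*1 + N(1, 0))*(-101))*(-3*K(3) + 5) = ((4*1 + (30 + 6*1))*(-101))*(-6*3*(-2 + 3) + 5) = ((4 + (30 + 6))*(-101))*(-6*3 + 5) = ((4 + 36)*(-101))*(-3*6 + 5) = (40*(-101))*(-18 + 5) = -4040*(-13) = 52520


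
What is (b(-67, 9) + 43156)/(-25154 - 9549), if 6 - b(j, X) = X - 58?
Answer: -43211/34703 ≈ -1.2452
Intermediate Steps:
b(j, X) = 64 - X (b(j, X) = 6 - (X - 58) = 6 - (-58 + X) = 6 + (58 - X) = 64 - X)
(b(-67, 9) + 43156)/(-25154 - 9549) = ((64 - 1*9) + 43156)/(-25154 - 9549) = ((64 - 9) + 43156)/(-34703) = (55 + 43156)*(-1/34703) = 43211*(-1/34703) = -43211/34703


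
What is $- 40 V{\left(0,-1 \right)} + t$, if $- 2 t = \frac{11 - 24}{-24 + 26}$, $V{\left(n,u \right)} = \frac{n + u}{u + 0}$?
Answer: $- \frac{147}{4} \approx -36.75$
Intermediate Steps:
$V{\left(n,u \right)} = \frac{n + u}{u}$
$t = \frac{13}{4}$ ($t = - \frac{\left(11 - 24\right) \frac{1}{-24 + 26}}{2} = - \frac{\left(-13\right) \frac{1}{2}}{2} = \left(- \frac{1}{2}\right) \left(- \frac{13}{2}\right) = \frac{13}{4} \approx 3.25$)
$- 40 V{\left(0,-1 \right)} + t = - 40 \frac{0 - 1}{-1} + \frac{13}{4} = - 40 \left(\left(-1\right) \left(-1\right)\right) + \frac{13}{4} = \left(-40\right) 1 + \frac{13}{4} = -40 + \frac{13}{4} = - \frac{147}{4}$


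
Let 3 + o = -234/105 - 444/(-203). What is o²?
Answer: 194481/21025 ≈ 9.2500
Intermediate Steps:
o = -441/145 (o = -3 + (-234/105 - 444/(-203)) = -3 + (-234*1/105 - 444*(-1/203)) = -3 + (-78/35 + 444/203) = -3 - 6/145 = -441/145 ≈ -3.0414)
o² = (-441/145)² = 194481/21025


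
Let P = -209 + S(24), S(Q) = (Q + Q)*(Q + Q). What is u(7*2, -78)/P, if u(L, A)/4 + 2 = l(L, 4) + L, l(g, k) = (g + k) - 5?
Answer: 20/419 ≈ 0.047733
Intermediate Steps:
l(g, k) = -5 + g + k
u(L, A) = -12 + 8*L (u(L, A) = -8 + 4*((-5 + L + 4) + L) = -8 + 4*((-1 + L) + L) = -8 + 4*(-1 + 2*L) = -8 + (-4 + 8*L) = -12 + 8*L)
S(Q) = 4*Q² (S(Q) = (2*Q)*(2*Q) = 4*Q²)
P = 2095 (P = -209 + 4*24² = -209 + 4*576 = -209 + 2304 = 2095)
u(7*2, -78)/P = (-12 + 8*(7*2))/2095 = (-12 + 8*14)*(1/2095) = (-12 + 112)*(1/2095) = 100*(1/2095) = 20/419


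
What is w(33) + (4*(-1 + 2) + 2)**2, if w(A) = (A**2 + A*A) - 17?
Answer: 2197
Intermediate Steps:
w(A) = -17 + 2*A**2 (w(A) = (A**2 + A**2) - 17 = 2*A**2 - 17 = -17 + 2*A**2)
w(33) + (4*(-1 + 2) + 2)**2 = (-17 + 2*33**2) + (4*(-1 + 2) + 2)**2 = (-17 + 2*1089) + (4*1 + 2)**2 = (-17 + 2178) + (4 + 2)**2 = 2161 + 6**2 = 2161 + 36 = 2197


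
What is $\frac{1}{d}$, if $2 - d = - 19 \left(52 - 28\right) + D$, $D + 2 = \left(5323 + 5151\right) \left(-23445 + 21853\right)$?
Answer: $\frac{1}{16675068} \approx 5.997 \cdot 10^{-8}$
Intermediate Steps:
$D = -16674610$ ($D = -2 + \left(5323 + 5151\right) \left(-23445 + 21853\right) = -2 + 10474 \left(-1592\right) = -2 - 16674608 = -16674610$)
$d = 16675068$ ($d = 2 - \left(- 19 \left(52 - 28\right) - 16674610\right) = 2 - \left(\left(-19\right) 24 - 16674610\right) = 2 - \left(-456 - 16674610\right) = 2 - -16675066 = 2 + 16675066 = 16675068$)
$\frac{1}{d} = \frac{1}{16675068}$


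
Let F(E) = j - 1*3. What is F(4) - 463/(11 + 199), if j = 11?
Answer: 1217/210 ≈ 5.7952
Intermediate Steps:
F(E) = 8 (F(E) = 11 - 1*3 = 11 - 3 = 8)
F(4) - 463/(11 + 199) = 8 - 463/(11 + 199) = 8 - 463/210 = 1217/210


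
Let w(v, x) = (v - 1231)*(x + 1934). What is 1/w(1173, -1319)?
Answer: -1/35670 ≈ -2.8035e-5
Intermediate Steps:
w(v, x) = (-1231 + v)*(1934 + x)
1/w(1173, -1319) = 1/(-2380754 - 1231*(-1319) + 1934*1173 + 1173*(-1319)) = 1/(-2380754 + 1623689 + 2268582 - 1547187) = 1/(-35670) = -1/35670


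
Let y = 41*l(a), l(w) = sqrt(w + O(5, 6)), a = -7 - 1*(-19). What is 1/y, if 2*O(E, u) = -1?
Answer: sqrt(46)/943 ≈ 0.0071923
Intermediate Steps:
O(E, u) = -1/2 (O(E, u) = (1/2)*(-1) = -1/2)
a = 12 (a = -7 + 19 = 12)
l(w) = sqrt(-1/2 + w) (l(w) = sqrt(w - 1/2) = sqrt(-1/2 + w))
y = 41*sqrt(46)/2 (y = 41*(sqrt(-2 + 4*12)/2) = 41*(sqrt(-2 + 48)/2) = 41*(sqrt(46)/2) = 41*sqrt(46)/2 ≈ 139.04)
1/y = 1/(41*sqrt(46)/2) = sqrt(46)/943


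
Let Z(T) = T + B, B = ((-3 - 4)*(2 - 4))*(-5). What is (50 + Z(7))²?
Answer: 169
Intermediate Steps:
B = -70 (B = -7*(-2)*(-5) = 14*(-5) = -70)
Z(T) = -70 + T (Z(T) = T - 70 = -70 + T)
(50 + Z(7))² = (50 + (-70 + 7))² = (50 - 63)² = (-13)² = 169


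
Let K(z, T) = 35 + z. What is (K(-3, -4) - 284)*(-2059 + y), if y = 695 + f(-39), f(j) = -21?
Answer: 349020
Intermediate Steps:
y = 674 (y = 695 - 21 = 674)
(K(-3, -4) - 284)*(-2059 + y) = ((35 - 3) - 284)*(-2059 + 674) = (32 - 284)*(-1385) = -252*(-1385) = 349020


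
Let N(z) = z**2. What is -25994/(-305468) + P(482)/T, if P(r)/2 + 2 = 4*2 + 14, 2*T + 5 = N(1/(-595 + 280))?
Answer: -301488592093/18943750754 ≈ -15.915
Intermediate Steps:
T = -248062/99225 (T = -5/2 + (1/(-595 + 280))**2/2 = -5/2 + (1/(-315))**2/2 = -5/2 + (-1/315)**2/2 = -5/2 + (1/2)*(1/99225) = -5/2 + 1/198450 = -248062/99225 ≈ -2.5000)
P(r) = 40 (P(r) = -4 + 2*(4*2 + 14) = -4 + 2*(8 + 14) = -4 + 2*22 = -4 + 44 = 40)
-25994/(-305468) + P(482)/T = -25994/(-305468) + 40/(-248062/99225) = -25994*(-1/305468) + 40*(-99225/248062) = 12997/152734 - 1984500/124031 = -301488592093/18943750754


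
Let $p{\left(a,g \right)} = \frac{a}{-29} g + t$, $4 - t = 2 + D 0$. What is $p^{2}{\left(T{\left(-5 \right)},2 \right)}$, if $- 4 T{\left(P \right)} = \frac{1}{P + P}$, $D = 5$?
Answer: $\frac{1343281}{336400} \approx 3.9931$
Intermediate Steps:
$t = 2$ ($t = 4 - \left(2 + 5 \cdot 0\right) = 4 - \left(2 + 0\right) = 4 - 2 = 2$)
$T{\left(P \right)} = - \frac{1}{8 P}$ ($T{\left(P \right)} = - \frac{1}{4 \left(P + P\right)} = - \frac{1}{4 \cdot 2 P} = - \frac{\frac{1}{2} \frac{1}{P}}{4} = - \frac{1}{8 P}$)
$p{\left(a,g \right)} = 2 - \frac{a g}{29}$ ($p{\left(a,g \right)} = \frac{a}{-29} g + 2 = a \left(- \frac{1}{29}\right) g + 2 = - \frac{a}{29} g + 2 = - \frac{a g}{29} + 2 = 2 - \frac{a g}{29}$)
$p^{2}{\left(T{\left(-5 \right)},2 \right)} = \left(2 - \frac{1}{29} \left(- \frac{1}{8 \left(-5\right)}\right) 2\right)^{2} = \left(2 - \frac{1}{29} \left(\left(- \frac{1}{8}\right) \left(- \frac{1}{5}\right)\right) 2\right)^{2} = \left(2 - \frac{1}{1160} \cdot 2\right)^{2} = \left(2 - \frac{1}{580}\right)^{2} = \left(\frac{1159}{580}\right)^{2} = \frac{1343281}{336400}$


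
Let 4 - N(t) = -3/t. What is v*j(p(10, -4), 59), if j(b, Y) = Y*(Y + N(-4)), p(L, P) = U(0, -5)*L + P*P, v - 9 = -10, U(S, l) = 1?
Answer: -14691/4 ≈ -3672.8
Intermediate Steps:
N(t) = 4 + 3/t (N(t) = 4 - (-3)/t = 4 + 3/t)
v = -1 (v = 9 - 10 = -1)
p(L, P) = L + P**2 (p(L, P) = 1*L + P*P = L + P**2)
j(b, Y) = Y*(13/4 + Y) (j(b, Y) = Y*(Y + (4 + 3/(-4))) = Y*(Y + (4 + 3*(-1/4))) = Y*(Y + (4 - 3/4)) = Y*(Y + 13/4) = Y*(13/4 + Y))
v*j(p(10, -4), 59) = -59*(13 + 4*59)/4 = -59*(13 + 236)/4 = -59*249/4 = -1*14691/4 = -14691/4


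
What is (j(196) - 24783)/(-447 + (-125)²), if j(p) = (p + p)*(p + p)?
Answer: 128881/15178 ≈ 8.4913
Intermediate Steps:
j(p) = 4*p² (j(p) = (2*p)*(2*p) = 4*p²)
(j(196) - 24783)/(-447 + (-125)²) = (4*196² - 24783)/(-447 + (-125)²) = (4*38416 - 24783)/(-447 + 15625) = (153664 - 24783)/15178 = 128881*(1/15178) = 128881/15178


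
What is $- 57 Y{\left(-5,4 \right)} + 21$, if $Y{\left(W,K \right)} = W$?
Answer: $306$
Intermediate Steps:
$- 57 Y{\left(-5,4 \right)} + 21 = \left(-57\right) \left(-5\right) + 21 = 285 + 21 = 306$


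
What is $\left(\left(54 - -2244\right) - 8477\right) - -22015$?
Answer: $15836$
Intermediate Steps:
$\left(\left(54 - -2244\right) - 8477\right) - -22015 = \left(\left(54 + 2244\right) - 8477\right) + 22015 = \left(2298 - 8477\right) + 22015 = -6179 + 22015 = 15836$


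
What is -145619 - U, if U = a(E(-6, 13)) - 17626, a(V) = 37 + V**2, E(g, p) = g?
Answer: -128066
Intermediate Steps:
U = -17553 (U = (37 + (-6)**2) - 17626 = (37 + 36) - 17626 = 73 - 17626 = -17553)
-145619 - U = -145619 - 1*(-17553) = -145619 + 17553 = -128066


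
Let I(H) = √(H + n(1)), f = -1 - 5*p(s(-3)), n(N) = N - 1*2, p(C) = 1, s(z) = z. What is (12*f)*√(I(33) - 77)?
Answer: -72*I*√(77 - 4*√2) ≈ -608.15*I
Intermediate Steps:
n(N) = -2 + N (n(N) = N - 2 = -2 + N)
f = -6 (f = -1 - 5*1 = -1 - 5 = -6)
I(H) = √(-1 + H) (I(H) = √(H + (-2 + 1)) = √(H - 1) = √(-1 + H))
(12*f)*√(I(33) - 77) = (12*(-6))*√(√(-1 + 33) - 77) = -72*√(√32 - 77) = -72*√(4*√2 - 77) = -72*√(-77 + 4*√2)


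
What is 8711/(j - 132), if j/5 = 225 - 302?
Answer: -8711/517 ≈ -16.849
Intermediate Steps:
j = -385 (j = 5*(225 - 302) = 5*(-77) = -385)
8711/(j - 132) = 8711/(-385 - 132) = 8711/(-517) = 8711*(-1/517) = -8711/517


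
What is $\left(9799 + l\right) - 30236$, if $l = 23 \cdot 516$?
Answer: $-8569$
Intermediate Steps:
$l = 11868$
$\left(9799 + l\right) - 30236 = \left(9799 + 11868\right) - 30236 = 21667 - 30236 = -8569$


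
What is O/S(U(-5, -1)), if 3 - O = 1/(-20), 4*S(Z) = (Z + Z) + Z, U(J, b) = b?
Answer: -61/15 ≈ -4.0667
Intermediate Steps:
S(Z) = 3*Z/4 (S(Z) = ((Z + Z) + Z)/4 = (2*Z + Z)/4 = (3*Z)/4 = 3*Z/4)
O = 61/20 (O = 3 - 1/(-20) = 3 - 1*(-1/20) = 3 + 1/20 = 61/20 ≈ 3.0500)
O/S(U(-5, -1)) = (61/20)/((¾)*(-1)) = (61/20)/(-¾) = -4/3*61/20 = -61/15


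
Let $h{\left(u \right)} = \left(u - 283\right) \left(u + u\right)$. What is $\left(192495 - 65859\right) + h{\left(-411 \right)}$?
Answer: $697104$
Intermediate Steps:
$h{\left(u \right)} = 2 u \left(-283 + u\right)$ ($h{\left(u \right)} = \left(-283 + u\right) 2 u = 2 u \left(-283 + u\right)$)
$\left(192495 - 65859\right) + h{\left(-411 \right)} = \left(192495 - 65859\right) + 2 \left(-411\right) \left(-283 - 411\right) = 126636 + 2 \left(-411\right) \left(-694\right) = 126636 + 570468 = 697104$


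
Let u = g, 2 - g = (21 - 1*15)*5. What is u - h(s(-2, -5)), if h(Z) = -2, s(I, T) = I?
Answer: -26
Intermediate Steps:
g = -28 (g = 2 - (21 - 1*15)*5 = 2 - (21 - 15)*5 = 2 - 6*5 = 2 - 1*30 = 2 - 30 = -28)
u = -28
u - h(s(-2, -5)) = -28 - 1*(-2) = -28 + 2 = -26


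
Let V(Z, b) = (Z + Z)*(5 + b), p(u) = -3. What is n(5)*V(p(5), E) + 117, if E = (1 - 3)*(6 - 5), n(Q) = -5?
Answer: 207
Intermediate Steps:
E = -2 (E = -2*1 = -2)
V(Z, b) = 2*Z*(5 + b) (V(Z, b) = (2*Z)*(5 + b) = 2*Z*(5 + b))
n(5)*V(p(5), E) + 117 = -10*(-3)*(5 - 2) + 117 = -10*(-3)*3 + 117 = -5*(-18) + 117 = 90 + 117 = 207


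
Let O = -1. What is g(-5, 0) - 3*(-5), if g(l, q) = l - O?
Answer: 11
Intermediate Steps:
g(l, q) = 1 + l (g(l, q) = l - 1*(-1) = l + 1 = 1 + l)
g(-5, 0) - 3*(-5) = (1 - 5) - 3*(-5) = -4 + 15 = 11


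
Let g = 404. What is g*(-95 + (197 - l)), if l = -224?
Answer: 131704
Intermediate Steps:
g*(-95 + (197 - l)) = 404*(-95 + (197 - 1*(-224))) = 404*(-95 + (197 + 224)) = 404*(-95 + 421) = 404*326 = 131704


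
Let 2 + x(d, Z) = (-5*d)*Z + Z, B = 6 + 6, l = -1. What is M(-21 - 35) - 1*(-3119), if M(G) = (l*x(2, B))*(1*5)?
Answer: 3669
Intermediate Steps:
B = 12
x(d, Z) = -2 + Z - 5*Z*d (x(d, Z) = -2 + ((-5*d)*Z + Z) = -2 + (-5*Z*d + Z) = -2 + (Z - 5*Z*d) = -2 + Z - 5*Z*d)
M(G) = 550 (M(G) = (-(-2 + 12 - 5*12*2))*(1*5) = -(-2 + 12 - 120)*5 = -1*(-110)*5 = 110*5 = 550)
M(-21 - 35) - 1*(-3119) = 550 - 1*(-3119) = 550 + 3119 = 3669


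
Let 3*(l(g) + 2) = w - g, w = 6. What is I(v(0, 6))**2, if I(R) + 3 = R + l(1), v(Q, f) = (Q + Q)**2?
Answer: 100/9 ≈ 11.111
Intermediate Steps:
v(Q, f) = 4*Q**2 (v(Q, f) = (2*Q)**2 = 4*Q**2)
l(g) = -g/3 (l(g) = -2 + (6 - g)/3 = -2 + (2 - g/3) = -g/3)
I(R) = -10/3 + R (I(R) = -3 + (R - 1/3*1) = -3 + (R - 1/3) = -3 + (-1/3 + R) = -10/3 + R)
I(v(0, 6))**2 = (-10/3 + 4*0**2)**2 = (-10/3 + 4*0)**2 = (-10/3 + 0)**2 = (-10/3)**2 = 100/9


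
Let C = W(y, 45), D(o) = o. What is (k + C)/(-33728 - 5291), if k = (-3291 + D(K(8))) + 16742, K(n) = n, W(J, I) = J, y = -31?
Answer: -13428/39019 ≈ -0.34414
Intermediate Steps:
C = -31
k = 13459 (k = (-3291 + 8) + 16742 = -3283 + 16742 = 13459)
(k + C)/(-33728 - 5291) = (13459 - 31)/(-33728 - 5291) = 13428/(-39019) = 13428*(-1/39019) = -13428/39019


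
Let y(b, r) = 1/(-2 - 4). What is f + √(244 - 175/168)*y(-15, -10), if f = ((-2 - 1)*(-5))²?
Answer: 225 - 7*√714/72 ≈ 222.40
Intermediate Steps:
y(b, r) = -⅙ (y(b, r) = 1/(-6) = -⅙)
f = 225 (f = (-3*(-5))² = 15² = 225)
f + √(244 - 175/168)*y(-15, -10) = 225 + √(244 - 175/168)*(-⅙) = 225 + √(244 - 175*1/168)*(-⅙) = 225 + √(244 - 25/24)*(-⅙) = 225 + √(5831/24)*(-⅙) = 225 + (7*√714/12)*(-⅙) = 225 - 7*√714/72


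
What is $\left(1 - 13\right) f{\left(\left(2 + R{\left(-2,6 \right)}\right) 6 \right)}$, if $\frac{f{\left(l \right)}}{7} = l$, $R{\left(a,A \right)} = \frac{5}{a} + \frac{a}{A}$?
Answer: $420$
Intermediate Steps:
$f{\left(l \right)} = 7 l$
$\left(1 - 13\right) f{\left(\left(2 + R{\left(-2,6 \right)}\right) 6 \right)} = \left(1 - 13\right) 7 \left(2 + \left(\frac{5}{-2} - \frac{2}{6}\right)\right) 6 = \left(1 - 13\right) 7 \left(2 + \left(5 \left(- \frac{1}{2}\right) - \frac{1}{3}\right)\right) 6 = - 12 \cdot 7 \left(2 - \frac{17}{6}\right) 6 = - 12 \cdot 7 \left(\left(- \frac{5}{6}\right) 6\right) = - 12 \cdot 7 \left(-5\right) = \left(-12\right) \left(-35\right) = 420$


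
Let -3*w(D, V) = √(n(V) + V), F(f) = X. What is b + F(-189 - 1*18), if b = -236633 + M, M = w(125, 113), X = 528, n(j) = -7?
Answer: -236105 - √106/3 ≈ -2.3611e+5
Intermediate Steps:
F(f) = 528
w(D, V) = -√(-7 + V)/3
M = -√106/3 (M = -√(-7 + 113)/3 = -√106/3 ≈ -3.4319)
b = -236633 - √106/3 ≈ -2.3664e+5
b + F(-189 - 1*18) = (-236633 - √106/3) + 528 = -236105 - √106/3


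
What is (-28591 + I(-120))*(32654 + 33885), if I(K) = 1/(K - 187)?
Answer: -584041947082/307 ≈ -1.9024e+9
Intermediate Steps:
I(K) = 1/(-187 + K)
(-28591 + I(-120))*(32654 + 33885) = (-28591 + 1/(-187 - 120))*(32654 + 33885) = (-28591 + 1/(-307))*66539 = (-28591 - 1/307)*66539 = -8777438/307*66539 = -584041947082/307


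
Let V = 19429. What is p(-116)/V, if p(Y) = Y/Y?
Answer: 1/19429 ≈ 5.1469e-5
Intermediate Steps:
p(Y) = 1
p(-116)/V = 1/19429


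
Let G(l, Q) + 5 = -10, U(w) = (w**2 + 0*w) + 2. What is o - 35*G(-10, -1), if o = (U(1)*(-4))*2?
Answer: 501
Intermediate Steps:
U(w) = 2 + w**2 (U(w) = (w**2 + 0) + 2 = w**2 + 2 = 2 + w**2)
G(l, Q) = -15 (G(l, Q) = -5 - 10 = -15)
o = -24 (o = ((2 + 1**2)*(-4))*2 = ((2 + 1)*(-4))*2 = (3*(-4))*2 = -12*2 = -24)
o - 35*G(-10, -1) = -24 - 35*(-15) = -24 + 525 = 501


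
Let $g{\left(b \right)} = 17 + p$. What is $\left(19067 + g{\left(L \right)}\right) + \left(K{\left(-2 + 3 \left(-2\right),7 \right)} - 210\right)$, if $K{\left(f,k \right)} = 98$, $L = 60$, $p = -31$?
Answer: $18941$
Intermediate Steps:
$g{\left(b \right)} = -14$ ($g{\left(b \right)} = 17 - 31 = -14$)
$\left(19067 + g{\left(L \right)}\right) + \left(K{\left(-2 + 3 \left(-2\right),7 \right)} - 210\right) = \left(19067 - 14\right) + \left(98 - 210\right) = 19053 + \left(98 - 210\right) = 19053 - 112 = 18941$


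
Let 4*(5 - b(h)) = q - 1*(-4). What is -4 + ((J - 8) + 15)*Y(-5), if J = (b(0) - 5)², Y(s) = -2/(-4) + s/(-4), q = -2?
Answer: 139/16 ≈ 8.6875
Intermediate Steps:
b(h) = 9/2 (b(h) = 5 - (-2 - 1*(-4))/4 = 5 - (-2 + 4)/4 = 5 - ¼*2 = 5 - ½ = 9/2)
Y(s) = ½ - s/4 (Y(s) = -2*(-¼) + s*(-¼) = ½ - s/4)
J = ¼ (J = (9/2 - 5)² = (-½)² = ¼ ≈ 0.25000)
-4 + ((J - 8) + 15)*Y(-5) = -4 + ((¼ - 8) + 15)*(½ - ¼*(-5)) = -4 + (-31/4 + 15)*(½ + 5/4) = -4 + (29/4)*(7/4) = -4 + 203/16 = 139/16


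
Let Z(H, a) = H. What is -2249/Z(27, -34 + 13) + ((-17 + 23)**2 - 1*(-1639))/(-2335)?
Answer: -1059328/12609 ≈ -84.014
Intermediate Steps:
-2249/Z(27, -34 + 13) + ((-17 + 23)**2 - 1*(-1639))/(-2335) = -2249/27 + ((-17 + 23)**2 - 1*(-1639))/(-2335) = -2249*1/27 + (6**2 + 1639)*(-1/2335) = -2249/27 + (36 + 1639)*(-1/2335) = -2249/27 + 1675*(-1/2335) = -2249/27 - 335/467 = -1059328/12609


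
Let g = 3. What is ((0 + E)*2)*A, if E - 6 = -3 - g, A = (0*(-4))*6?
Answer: 0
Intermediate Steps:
A = 0 (A = 0*6 = 0)
E = 0 (E = 6 + (-3 - 1*3) = 6 + (-3 - 3) = 6 - 6 = 0)
((0 + E)*2)*A = ((0 + 0)*2)*0 = (0*2)*0 = 0*0 = 0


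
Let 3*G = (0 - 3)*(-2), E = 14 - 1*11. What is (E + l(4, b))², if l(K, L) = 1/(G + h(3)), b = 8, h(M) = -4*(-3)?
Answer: 1849/196 ≈ 9.4337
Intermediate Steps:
h(M) = 12
E = 3 (E = 14 - 11 = 3)
G = 2 (G = ((0 - 3)*(-2))/3 = (-3*(-2))/3 = (⅓)*6 = 2)
l(K, L) = 1/14 (l(K, L) = 1/(2 + 12) = 1/14)
(E + l(4, b))² = (3 + 1/14)² = (43/14)² = 1849/196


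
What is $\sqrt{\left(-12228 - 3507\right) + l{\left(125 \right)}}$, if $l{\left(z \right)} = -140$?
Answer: $5 i \sqrt{635} \approx 126.0 i$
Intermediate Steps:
$\sqrt{\left(-12228 - 3507\right) + l{\left(125 \right)}} = \sqrt{\left(-12228 - 3507\right) - 140} = \sqrt{-15735 - 140} = \sqrt{-15875} = 5 i \sqrt{635}$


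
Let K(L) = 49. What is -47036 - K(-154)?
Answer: -47085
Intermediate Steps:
-47036 - K(-154) = -47036 - 1*49 = -47036 - 49 = -47085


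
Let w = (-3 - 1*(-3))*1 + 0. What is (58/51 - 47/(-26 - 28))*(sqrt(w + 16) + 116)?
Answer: 36860/153 ≈ 240.92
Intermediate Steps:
w = 0 (w = (-3 + 3)*1 + 0 = 0*1 + 0 = 0 + 0 = 0)
(58/51 - 47/(-26 - 28))*(sqrt(w + 16) + 116) = (58/51 - 47/(-26 - 28))*(sqrt(0 + 16) + 116) = (58*(1/51) - 47/(-54))*(sqrt(16) + 116) = (58/51 - 47*(-1/54))*(4 + 116) = (58/51 + 47/54)*120 = (1843/918)*120 = 36860/153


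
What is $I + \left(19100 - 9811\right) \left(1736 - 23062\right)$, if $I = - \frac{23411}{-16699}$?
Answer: $- \frac{3308025353175}{16699} \approx -1.981 \cdot 10^{8}$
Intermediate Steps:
$I = \frac{23411}{16699}$ ($I = \left(-23411\right) \left(- \frac{1}{16699}\right) = \frac{23411}{16699} \approx 1.4019$)
$I + \left(19100 - 9811\right) \left(1736 - 23062\right) = \frac{23411}{16699} + \left(19100 - 9811\right) \left(1736 - 23062\right) = \frac{23411}{16699} + 9289 \left(-21326\right) = \frac{23411}{16699} - 198097214 = - \frac{3308025353175}{16699}$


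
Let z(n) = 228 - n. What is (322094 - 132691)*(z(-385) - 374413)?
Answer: -70798841400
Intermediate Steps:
(322094 - 132691)*(z(-385) - 374413) = (322094 - 132691)*((228 - 1*(-385)) - 374413) = 189403*((228 + 385) - 374413) = 189403*(613 - 374413) = 189403*(-373800) = -70798841400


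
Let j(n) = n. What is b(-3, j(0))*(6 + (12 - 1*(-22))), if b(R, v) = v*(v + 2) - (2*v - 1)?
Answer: 40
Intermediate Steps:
b(R, v) = 1 - 2*v + v*(2 + v) (b(R, v) = v*(2 + v) - (-1 + 2*v) = v*(2 + v) + (1 - 2*v) = 1 - 2*v + v*(2 + v))
b(-3, j(0))*(6 + (12 - 1*(-22))) = (1 + 0²)*(6 + (12 - 1*(-22))) = (1 + 0)*(6 + (12 + 22)) = 1*(6 + 34) = 1*40 = 40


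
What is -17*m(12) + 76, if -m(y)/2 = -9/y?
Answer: 101/2 ≈ 50.500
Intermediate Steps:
m(y) = 18/y (m(y) = -(-18)/y = 18/y)
-17*m(12) + 76 = -306/12 + 76 = -17*3/2 + 76 = -51/2 + 76 = 101/2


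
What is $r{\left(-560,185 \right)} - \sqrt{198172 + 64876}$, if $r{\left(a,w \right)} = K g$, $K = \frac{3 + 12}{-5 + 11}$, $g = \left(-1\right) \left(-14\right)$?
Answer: $35 - 2 \sqrt{65762} \approx -477.88$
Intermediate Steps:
$g = 14$
$K = \frac{5}{2}$ ($K = \frac{15}{6} = 15 \cdot \frac{1}{6} = \frac{5}{2} \approx 2.5$)
$r{\left(a,w \right)} = 35$ ($r{\left(a,w \right)} = \frac{5}{2} \cdot 14 = 35$)
$r{\left(-560,185 \right)} - \sqrt{198172 + 64876} = 35 - \sqrt{198172 + 64876} = 35 - \sqrt{263048} = 35 - 2 \sqrt{65762}$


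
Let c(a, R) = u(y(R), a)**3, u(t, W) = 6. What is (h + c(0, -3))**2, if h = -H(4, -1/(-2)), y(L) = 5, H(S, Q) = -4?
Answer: 48400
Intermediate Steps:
h = 4 (h = -1*(-4) = 4)
c(a, R) = 216 (c(a, R) = 6**3 = 216)
(h + c(0, -3))**2 = (4 + 216)**2 = 220**2 = 48400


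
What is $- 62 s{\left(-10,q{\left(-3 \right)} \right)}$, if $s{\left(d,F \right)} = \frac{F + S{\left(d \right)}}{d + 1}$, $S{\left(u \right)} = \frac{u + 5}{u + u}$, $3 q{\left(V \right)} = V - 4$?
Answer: $- \frac{775}{54} \approx -14.352$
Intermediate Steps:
$q{\left(V \right)} = - \frac{4}{3} + \frac{V}{3}$ ($q{\left(V \right)} = \frac{V - 4}{3} = \frac{-4 + V}{3} = - \frac{4}{3} + \frac{V}{3}$)
$S{\left(u \right)} = \frac{5 + u}{2 u}$
$s{\left(d,F \right)} = \frac{F + \frac{5 + d}{2 d}}{1 + d}$ ($s{\left(d,F \right)} = \frac{F + \frac{5 + d}{2 d}}{d + 1} = \frac{F + \frac{5 + d}{2 d}}{1 + d}$)
$- 62 s{\left(-10,q{\left(-3 \right)} \right)} = - 62 \frac{5 - 10 + 2 \left(- \frac{4}{3} + \frac{1}{3} \left(-3\right)\right) \left(-10\right)}{2 \left(-10\right) \left(1 - 10\right)} = - 62 \cdot \frac{1}{2} \left(- \frac{1}{10}\right) \frac{1}{-9} \left(5 - 10 + 2 \left(- \frac{4}{3} - 1\right) \left(-10\right)\right) = - 62 \cdot \frac{1}{2} \left(- \frac{1}{10}\right) \left(- \frac{1}{9}\right) \left(5 - 10 + 2 \left(- \frac{7}{3}\right) \left(-10\right)\right) = - 62 \cdot \frac{1}{2} \left(- \frac{1}{10}\right) \left(- \frac{1}{9}\right) \left(5 - 10 + \frac{140}{3}\right) = - 62 \cdot \frac{1}{2} \left(- \frac{1}{10}\right) \left(- \frac{1}{9}\right) \frac{125}{3} = \left(-62\right) \frac{25}{108} = - \frac{775}{54}$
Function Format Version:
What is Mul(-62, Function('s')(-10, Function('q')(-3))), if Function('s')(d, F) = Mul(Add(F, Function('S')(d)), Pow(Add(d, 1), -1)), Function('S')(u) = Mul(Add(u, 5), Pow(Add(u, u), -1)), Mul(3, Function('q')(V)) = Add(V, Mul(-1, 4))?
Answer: Rational(-775, 54) ≈ -14.352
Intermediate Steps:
Function('q')(V) = Add(Rational(-4, 3), Mul(Rational(1, 3), V)) (Function('q')(V) = Mul(Rational(1, 3), Add(V, Mul(-1, 4))) = Mul(Rational(1, 3), Add(V, -4)) = Mul(Rational(1, 3), Add(-4, V)) = Add(Rational(-4, 3), Mul(Rational(1, 3), V)))
Function('S')(u) = Mul(Rational(1, 2), Pow(u, -1), Add(5, u)) (Function('S')(u) = Mul(Add(5, u), Pow(Mul(2, u), -1)) = Mul(Add(5, u), Mul(Rational(1, 2), Pow(u, -1))) = Mul(Rational(1, 2), Pow(u, -1), Add(5, u)))
Function('s')(d, F) = Mul(Pow(Add(1, d), -1), Add(F, Mul(Rational(1, 2), Pow(d, -1), Add(5, d)))) (Function('s')(d, F) = Mul(Add(F, Mul(Rational(1, 2), Pow(d, -1), Add(5, d))), Pow(Add(d, 1), -1)) = Mul(Add(F, Mul(Rational(1, 2), Pow(d, -1), Add(5, d))), Pow(Add(1, d), -1)) = Mul(Pow(Add(1, d), -1), Add(F, Mul(Rational(1, 2), Pow(d, -1), Add(5, d)))))
Mul(-62, Function('s')(-10, Function('q')(-3))) = Mul(-62, Mul(Rational(1, 2), Pow(-10, -1), Pow(Add(1, -10), -1), Add(5, -10, Mul(2, Add(Rational(-4, 3), Mul(Rational(1, 3), -3)), -10)))) = Mul(-62, Mul(Rational(1, 2), Rational(-1, 10), Pow(-9, -1), Add(5, -10, Mul(2, Add(Rational(-4, 3), -1), -10)))) = Mul(-62, Mul(Rational(1, 2), Rational(-1, 10), Rational(-1, 9), Add(5, -10, Mul(2, Rational(-7, 3), -10)))) = Mul(-62, Mul(Rational(1, 2), Rational(-1, 10), Rational(-1, 9), Add(5, -10, Rational(140, 3)))) = Mul(-62, Mul(Rational(1, 2), Rational(-1, 10), Rational(-1, 9), Rational(125, 3))) = Mul(-62, Rational(25, 108)) = Rational(-775, 54)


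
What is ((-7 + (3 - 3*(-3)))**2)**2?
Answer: 625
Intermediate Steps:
((-7 + (3 - 3*(-3)))**2)**2 = ((-7 + (3 + 9))**2)**2 = ((-7 + 12)**2)**2 = (5**2)**2 = 25**2 = 625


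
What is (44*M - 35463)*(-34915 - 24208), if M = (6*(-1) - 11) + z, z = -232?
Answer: 2744430537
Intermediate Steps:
M = -249 (M = (6*(-1) - 11) - 232 = (-6 - 11) - 232 = -17 - 232 = -249)
(44*M - 35463)*(-34915 - 24208) = (44*(-249) - 35463)*(-34915 - 24208) = (-10956 - 35463)*(-59123) = -46419*(-59123) = 2744430537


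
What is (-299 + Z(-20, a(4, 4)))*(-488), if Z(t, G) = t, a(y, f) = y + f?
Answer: 155672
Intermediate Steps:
a(y, f) = f + y
(-299 + Z(-20, a(4, 4)))*(-488) = (-299 - 20)*(-488) = -319*(-488) = 155672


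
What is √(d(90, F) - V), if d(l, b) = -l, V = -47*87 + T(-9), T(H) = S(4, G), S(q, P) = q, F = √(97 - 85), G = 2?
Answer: √3995 ≈ 63.206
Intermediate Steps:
F = 2*√3 (F = √12 = 2*√3 ≈ 3.4641)
T(H) = 4
V = -4085 (V = -47*87 + 4 = -4089 + 4 = -4085)
√(d(90, F) - V) = √(-1*90 - 1*(-4085)) = √(-90 + 4085) = √3995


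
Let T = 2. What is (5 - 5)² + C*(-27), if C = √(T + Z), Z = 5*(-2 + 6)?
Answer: -27*√22 ≈ -126.64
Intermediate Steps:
Z = 20 (Z = 5*4 = 20)
C = √22 (C = √(2 + 20) = √22 ≈ 4.6904)
(5 - 5)² + C*(-27) = (5 - 5)² + √22*(-27) = 0² - 27*√22 = 0 - 27*√22 = -27*√22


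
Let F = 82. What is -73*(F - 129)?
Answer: 3431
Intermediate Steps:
-73*(F - 129) = -73*(82 - 129) = -73*(-47) = 3431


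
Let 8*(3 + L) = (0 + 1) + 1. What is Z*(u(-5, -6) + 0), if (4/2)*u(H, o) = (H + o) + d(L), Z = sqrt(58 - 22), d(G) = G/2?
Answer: -297/8 ≈ -37.125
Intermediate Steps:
L = -11/4 (L = -3 + ((0 + 1) + 1)/8 = -3 + (1 + 1)/8 = -3 + (1/8)*2 = -3 + 1/4 = -11/4 ≈ -2.7500)
d(G) = G/2 (d(G) = G*(1/2) = G/2)
Z = 6 (Z = sqrt(36) = 6)
u(H, o) = -11/16 + H/2 + o/2 (u(H, o) = ((H + o) + (1/2)*(-11/4))/2 = ((H + o) - 11/8)/2 = (-11/8 + H + o)/2 = -11/16 + H/2 + o/2)
Z*(u(-5, -6) + 0) = 6*((-11/16 + (1/2)*(-5) + (1/2)*(-6)) + 0) = 6*((-11/16 - 5/2 - 3) + 0) = 6*(-99/16 + 0) = 6*(-99/16) = -297/8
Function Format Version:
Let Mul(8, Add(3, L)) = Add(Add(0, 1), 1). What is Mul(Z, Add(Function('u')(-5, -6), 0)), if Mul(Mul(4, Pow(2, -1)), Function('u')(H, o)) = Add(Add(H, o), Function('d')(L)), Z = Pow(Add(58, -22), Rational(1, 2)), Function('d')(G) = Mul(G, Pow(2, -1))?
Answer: Rational(-297, 8) ≈ -37.125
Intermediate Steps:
L = Rational(-11, 4) (L = Add(-3, Mul(Rational(1, 8), Add(Add(0, 1), 1))) = Add(-3, Mul(Rational(1, 8), Add(1, 1))) = Add(-3, Mul(Rational(1, 8), 2)) = Add(-3, Rational(1, 4)) = Rational(-11, 4) ≈ -2.7500)
Function('d')(G) = Mul(Rational(1, 2), G) (Function('d')(G) = Mul(G, Rational(1, 2)) = Mul(Rational(1, 2), G))
Z = 6 (Z = Pow(36, Rational(1, 2)) = 6)
Function('u')(H, o) = Add(Rational(-11, 16), Mul(Rational(1, 2), H), Mul(Rational(1, 2), o)) (Function('u')(H, o) = Mul(Rational(1, 2), Add(Add(H, o), Mul(Rational(1, 2), Rational(-11, 4)))) = Mul(Rational(1, 2), Add(Add(H, o), Rational(-11, 8))) = Mul(Rational(1, 2), Add(Rational(-11, 8), H, o)) = Add(Rational(-11, 16), Mul(Rational(1, 2), H), Mul(Rational(1, 2), o)))
Mul(Z, Add(Function('u')(-5, -6), 0)) = Mul(6, Add(Add(Rational(-11, 16), Mul(Rational(1, 2), -5), Mul(Rational(1, 2), -6)), 0)) = Mul(6, Add(Add(Rational(-11, 16), Rational(-5, 2), -3), 0)) = Mul(6, Add(Rational(-99, 16), 0)) = Mul(6, Rational(-99, 16)) = Rational(-297, 8)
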